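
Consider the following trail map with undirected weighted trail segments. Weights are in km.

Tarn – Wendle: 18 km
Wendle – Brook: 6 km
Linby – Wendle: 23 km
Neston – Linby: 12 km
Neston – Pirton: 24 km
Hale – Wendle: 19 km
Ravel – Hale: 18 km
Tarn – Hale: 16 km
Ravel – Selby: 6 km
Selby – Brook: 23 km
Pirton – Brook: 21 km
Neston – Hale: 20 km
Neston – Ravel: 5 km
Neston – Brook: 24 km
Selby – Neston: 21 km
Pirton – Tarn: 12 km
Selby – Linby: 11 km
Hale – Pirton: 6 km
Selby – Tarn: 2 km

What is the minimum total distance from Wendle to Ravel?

Shortest distances from Wendle:
Wendle: 0
Brook: 6  (via Wendle)
Tarn: 18  (via Wendle)
Hale: 19  (via Wendle)
Selby: 20  (via Tarn)
Linby: 23  (via Wendle)
Pirton: 25  (via Hale)
Ravel: 26  (via Selby)
Shortest route: Wendle–Tarn–Selby–Ravel = 26 km.

26 km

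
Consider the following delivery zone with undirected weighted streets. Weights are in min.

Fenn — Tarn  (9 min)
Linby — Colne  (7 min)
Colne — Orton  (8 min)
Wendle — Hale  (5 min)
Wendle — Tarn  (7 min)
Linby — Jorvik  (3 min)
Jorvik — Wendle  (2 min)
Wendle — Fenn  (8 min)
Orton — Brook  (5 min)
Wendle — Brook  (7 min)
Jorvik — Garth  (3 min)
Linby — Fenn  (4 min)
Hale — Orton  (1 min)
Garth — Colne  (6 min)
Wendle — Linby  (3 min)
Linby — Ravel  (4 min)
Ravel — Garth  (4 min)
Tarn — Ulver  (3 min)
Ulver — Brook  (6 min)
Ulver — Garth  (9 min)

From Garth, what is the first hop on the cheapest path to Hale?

Candidate routes:
Garth - Jorvik - Linby - Wendle - Hale: 3+3+3+5 = 14
Garth - Jorvik - Wendle - Hale: 3+2+5 = 10
The minimum is 10 min via Garth - Jorvik - Wendle - Hale.
So from Garth the first move is to Jorvik.

Jorvik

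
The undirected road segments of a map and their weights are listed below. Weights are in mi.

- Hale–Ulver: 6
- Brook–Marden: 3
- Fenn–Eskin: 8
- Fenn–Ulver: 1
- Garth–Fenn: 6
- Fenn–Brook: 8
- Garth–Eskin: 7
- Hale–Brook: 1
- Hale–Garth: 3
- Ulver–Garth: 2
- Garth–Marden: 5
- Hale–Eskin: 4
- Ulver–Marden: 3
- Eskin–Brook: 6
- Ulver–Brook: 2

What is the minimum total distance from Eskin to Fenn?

Shortest distances from Eskin:
Eskin: 0
Hale: 4  (via Eskin)
Brook: 5  (via Hale)
Ulver: 7  (via Brook)
Garth: 7  (via Eskin)
Marden: 8  (via Brook)
Fenn: 8  (via Eskin)
Shortest route: Eskin–Fenn = 8 mi.

8 mi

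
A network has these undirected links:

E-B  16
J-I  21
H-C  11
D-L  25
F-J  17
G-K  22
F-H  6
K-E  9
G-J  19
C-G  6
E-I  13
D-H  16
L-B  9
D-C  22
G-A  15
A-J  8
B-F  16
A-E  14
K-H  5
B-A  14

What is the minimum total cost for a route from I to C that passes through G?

Best I to G: I–J–G costing 40
Shortest G→C: G–C = 6
Total via G: 40 + 6 = 46.

46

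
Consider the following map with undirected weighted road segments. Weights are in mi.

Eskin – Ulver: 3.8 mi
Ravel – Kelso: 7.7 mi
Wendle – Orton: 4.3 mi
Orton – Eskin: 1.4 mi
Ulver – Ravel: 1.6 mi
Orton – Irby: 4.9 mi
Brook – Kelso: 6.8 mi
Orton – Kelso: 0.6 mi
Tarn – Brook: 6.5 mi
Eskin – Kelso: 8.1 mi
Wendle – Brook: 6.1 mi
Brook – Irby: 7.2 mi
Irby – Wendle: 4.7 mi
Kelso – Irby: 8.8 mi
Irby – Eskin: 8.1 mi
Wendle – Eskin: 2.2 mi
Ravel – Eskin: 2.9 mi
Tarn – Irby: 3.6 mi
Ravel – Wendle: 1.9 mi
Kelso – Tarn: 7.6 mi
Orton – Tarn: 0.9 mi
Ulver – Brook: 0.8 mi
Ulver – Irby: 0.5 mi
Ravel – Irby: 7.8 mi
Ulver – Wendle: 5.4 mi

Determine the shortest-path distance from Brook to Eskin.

4.6 mi

Enumerating some paths:
Brook–Ulver–Irby–Tarn–Orton–Eskin: 0.8+0.5+3.6+0.9+1.4 = 7.2
Brook–Ulver–Eskin: 0.8+3.8 = 4.6
Brook–Ulver–Ravel–Eskin: 0.8+1.6+2.9 = 5.3
Brook–Ulver–Ravel–Wendle–Eskin: 0.8+1.6+1.9+2.2 = 6.5
The minimum is 4.6 mi via Brook–Ulver–Eskin.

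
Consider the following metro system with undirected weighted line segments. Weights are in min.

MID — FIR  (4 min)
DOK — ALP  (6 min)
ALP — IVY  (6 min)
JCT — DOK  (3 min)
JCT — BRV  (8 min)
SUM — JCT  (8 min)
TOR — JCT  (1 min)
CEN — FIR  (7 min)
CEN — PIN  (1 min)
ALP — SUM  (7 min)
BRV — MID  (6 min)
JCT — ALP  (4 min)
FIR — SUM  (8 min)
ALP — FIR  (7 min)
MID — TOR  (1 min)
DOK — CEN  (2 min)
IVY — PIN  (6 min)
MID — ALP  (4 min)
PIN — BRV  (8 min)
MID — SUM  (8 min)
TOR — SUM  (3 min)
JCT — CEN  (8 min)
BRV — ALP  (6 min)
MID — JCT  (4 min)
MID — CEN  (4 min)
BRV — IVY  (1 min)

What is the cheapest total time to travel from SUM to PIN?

9 min

Shortest distances from SUM:
SUM: 0
TOR: 3  (via SUM)
MID: 4  (via TOR)
JCT: 4  (via TOR)
ALP: 7  (via SUM)
DOK: 7  (via JCT)
FIR: 8  (via SUM)
CEN: 8  (via MID)
PIN: 9  (via CEN)
Shortest route: SUM–TOR–MID–CEN–PIN = 9 min.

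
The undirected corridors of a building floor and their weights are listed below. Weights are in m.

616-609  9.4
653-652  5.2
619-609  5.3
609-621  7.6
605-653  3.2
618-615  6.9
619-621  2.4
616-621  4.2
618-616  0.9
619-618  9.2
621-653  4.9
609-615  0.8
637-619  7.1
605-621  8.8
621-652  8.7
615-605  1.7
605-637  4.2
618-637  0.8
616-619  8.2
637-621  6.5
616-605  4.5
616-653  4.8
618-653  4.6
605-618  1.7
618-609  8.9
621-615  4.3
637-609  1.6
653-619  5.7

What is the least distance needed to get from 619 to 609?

5.3 m

Compare a few routes:
619 → 637 → 609: 7.1+1.6 = 8.7
619 → 609: 5.3 = 5.3
619 → 621 → 615 → 609: 2.4+4.3+0.8 = 7.5
Cheapest is 619 → 609 at 5.3 m.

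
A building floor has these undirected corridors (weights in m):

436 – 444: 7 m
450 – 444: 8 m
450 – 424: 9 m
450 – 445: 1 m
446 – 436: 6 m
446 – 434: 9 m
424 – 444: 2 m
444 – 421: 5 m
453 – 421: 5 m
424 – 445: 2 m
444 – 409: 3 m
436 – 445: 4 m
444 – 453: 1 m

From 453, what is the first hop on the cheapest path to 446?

Candidate routes:
453–421–444–436–446: 5+5+7+6 = 23
453–444–450–445–436–446: 1+8+1+4+6 = 20
453–444–436–446: 1+7+6 = 14
453–444–424–445–436–446: 1+2+2+4+6 = 15
The minimum is 14 m via 453–444–436–446.
So from 453 the first move is to 444.

444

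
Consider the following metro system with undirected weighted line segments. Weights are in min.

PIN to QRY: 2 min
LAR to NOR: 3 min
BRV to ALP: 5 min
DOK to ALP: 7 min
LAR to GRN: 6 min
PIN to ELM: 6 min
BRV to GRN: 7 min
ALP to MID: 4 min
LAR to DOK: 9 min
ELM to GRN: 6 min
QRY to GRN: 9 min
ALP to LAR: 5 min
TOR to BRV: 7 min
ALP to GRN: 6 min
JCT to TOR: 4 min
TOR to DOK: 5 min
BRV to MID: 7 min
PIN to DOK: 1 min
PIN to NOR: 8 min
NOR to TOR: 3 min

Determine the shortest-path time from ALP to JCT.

Candidate routes:
ALP → DOK → TOR → JCT: 7+5+4 = 16
ALP → LAR → NOR → TOR → JCT: 5+3+3+4 = 15
Cheapest is ALP → LAR → NOR → TOR → JCT at 15 min.

15 min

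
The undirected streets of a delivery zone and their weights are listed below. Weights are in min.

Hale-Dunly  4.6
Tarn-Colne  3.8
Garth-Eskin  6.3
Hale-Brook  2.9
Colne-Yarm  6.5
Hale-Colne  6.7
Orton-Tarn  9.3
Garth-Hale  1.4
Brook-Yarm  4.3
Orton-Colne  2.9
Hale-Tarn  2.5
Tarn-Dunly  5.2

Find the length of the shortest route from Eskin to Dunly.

Shortest distances from Eskin:
Eskin: 0
Garth: 6.3  (via Eskin)
Hale: 7.7  (via Garth)
Tarn: 10.2  (via Hale)
Brook: 10.6  (via Hale)
Dunly: 12.3  (via Hale)
Shortest route: Eskin–Garth–Hale–Dunly = 12.3 min.

12.3 min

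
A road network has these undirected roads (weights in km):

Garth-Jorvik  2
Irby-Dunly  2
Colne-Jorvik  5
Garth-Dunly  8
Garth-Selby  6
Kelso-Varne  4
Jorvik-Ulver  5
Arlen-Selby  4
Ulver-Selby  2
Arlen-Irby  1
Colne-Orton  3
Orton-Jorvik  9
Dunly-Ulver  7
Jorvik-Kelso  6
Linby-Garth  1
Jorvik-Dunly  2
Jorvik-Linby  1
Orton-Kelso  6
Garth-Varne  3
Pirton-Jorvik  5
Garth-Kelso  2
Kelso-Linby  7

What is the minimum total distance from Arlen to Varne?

Settle nodes by increasing distance from Arlen:
Arlen: 0
Irby: 1  (via Arlen)
Dunly: 3  (via Irby)
Selby: 4  (via Arlen)
Jorvik: 5  (via Dunly)
Linby: 6  (via Jorvik)
Ulver: 6  (via Selby)
Garth: 7  (via Jorvik)
Kelso: 9  (via Garth)
Varne: 10  (via Garth)
Shortest route: Arlen → Irby → Dunly → Jorvik → Garth → Varne = 10 km.

10 km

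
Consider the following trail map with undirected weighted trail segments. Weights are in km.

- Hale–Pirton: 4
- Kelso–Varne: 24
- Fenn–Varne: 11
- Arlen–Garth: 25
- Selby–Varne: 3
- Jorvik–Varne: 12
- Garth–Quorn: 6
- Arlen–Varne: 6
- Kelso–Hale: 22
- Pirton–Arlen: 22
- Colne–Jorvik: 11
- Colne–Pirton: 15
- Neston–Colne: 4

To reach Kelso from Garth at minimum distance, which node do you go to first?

Arlen

Candidate routes:
Garth–Arlen–Varne–Jorvik–Colne–Pirton–Hale–Kelso: 25+6+12+11+15+4+22 = 95
Garth–Arlen–Varne–Kelso: 25+6+24 = 55
Garth–Arlen–Pirton–Hale–Kelso: 25+22+4+22 = 73
The minimum is 55 km via Garth–Arlen–Varne–Kelso.
So from Garth the first move is to Arlen.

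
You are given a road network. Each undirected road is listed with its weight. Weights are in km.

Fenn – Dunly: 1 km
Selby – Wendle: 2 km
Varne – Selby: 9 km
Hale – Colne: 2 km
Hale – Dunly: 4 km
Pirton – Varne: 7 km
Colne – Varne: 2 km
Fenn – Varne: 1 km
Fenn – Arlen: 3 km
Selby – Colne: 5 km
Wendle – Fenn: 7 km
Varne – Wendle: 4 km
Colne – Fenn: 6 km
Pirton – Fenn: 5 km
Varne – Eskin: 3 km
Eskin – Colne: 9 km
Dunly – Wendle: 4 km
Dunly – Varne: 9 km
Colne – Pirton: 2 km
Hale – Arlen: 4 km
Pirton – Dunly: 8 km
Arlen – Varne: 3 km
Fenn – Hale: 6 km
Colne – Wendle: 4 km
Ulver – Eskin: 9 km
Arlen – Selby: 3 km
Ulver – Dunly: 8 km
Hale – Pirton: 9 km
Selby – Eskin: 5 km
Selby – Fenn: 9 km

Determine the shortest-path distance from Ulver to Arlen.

Candidate routes:
Ulver → Dunly → Fenn → Arlen: 8+1+3 = 12
Ulver → Dunly → Fenn → Varne → Arlen: 8+1+1+3 = 13
Cheapest is Ulver → Dunly → Fenn → Arlen at 12 km.

12 km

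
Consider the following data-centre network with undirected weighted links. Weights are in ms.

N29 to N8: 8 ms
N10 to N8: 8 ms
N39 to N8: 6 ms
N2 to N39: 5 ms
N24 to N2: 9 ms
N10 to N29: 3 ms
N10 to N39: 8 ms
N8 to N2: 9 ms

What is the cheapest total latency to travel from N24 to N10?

Candidate routes:
N24 - N2 - N39 - N8 - N10: 9+5+6+8 = 28
N24 - N2 - N8 - N10: 9+9+8 = 26
N24 - N2 - N39 - N10: 9+5+8 = 22
Cheapest is N24 - N2 - N39 - N10 at 22 ms.

22 ms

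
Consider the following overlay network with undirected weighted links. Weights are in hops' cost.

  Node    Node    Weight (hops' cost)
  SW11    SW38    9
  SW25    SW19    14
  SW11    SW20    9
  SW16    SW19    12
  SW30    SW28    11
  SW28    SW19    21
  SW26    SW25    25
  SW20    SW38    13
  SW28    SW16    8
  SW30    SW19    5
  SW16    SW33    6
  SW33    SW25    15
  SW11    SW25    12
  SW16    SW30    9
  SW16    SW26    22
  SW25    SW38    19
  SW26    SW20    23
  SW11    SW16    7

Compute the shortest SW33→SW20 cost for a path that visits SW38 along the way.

35 hops' cost

Best SW33 to SW38: SW33–SW16–SW11–SW38 costing 22
Best SW38 to SW20: SW38–SW20 costing 13
Total via SW38: 22 + 13 = 35 hops' cost.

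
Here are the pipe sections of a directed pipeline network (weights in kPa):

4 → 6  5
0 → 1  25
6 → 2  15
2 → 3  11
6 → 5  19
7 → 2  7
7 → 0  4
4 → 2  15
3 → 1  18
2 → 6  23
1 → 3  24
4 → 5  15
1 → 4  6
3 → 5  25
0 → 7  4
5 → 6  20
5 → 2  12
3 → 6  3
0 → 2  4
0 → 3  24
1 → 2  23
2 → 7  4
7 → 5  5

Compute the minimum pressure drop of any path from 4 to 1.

Shortest distances from 4:
4: 0
6: 5  (via 4)
2: 15  (via 4)
5: 15  (via 4)
7: 19  (via 2)
0: 23  (via 7)
3: 26  (via 2)
1: 44  (via 3)
Shortest route: 4 → 2 → 3 → 1 = 44 kPa.

44 kPa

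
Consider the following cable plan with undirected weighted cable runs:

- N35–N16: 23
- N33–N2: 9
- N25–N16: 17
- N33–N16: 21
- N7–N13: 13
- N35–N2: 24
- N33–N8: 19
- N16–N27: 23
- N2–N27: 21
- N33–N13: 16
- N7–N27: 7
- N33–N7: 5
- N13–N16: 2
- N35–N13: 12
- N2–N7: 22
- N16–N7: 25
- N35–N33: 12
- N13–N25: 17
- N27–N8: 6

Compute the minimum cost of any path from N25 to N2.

42

Enumerating some paths:
N25 - N16 - N13 - N33 - N2: 17+2+16+9 = 44
N25 - N13 - N33 - N2: 17+16+9 = 42
N25 - N16 - N13 - N7 - N33 - N2: 17+2+13+5+9 = 46
N25 - N13 - N7 - N33 - N2: 17+13+5+9 = 44
Cheapest is N25 - N13 - N33 - N2 at 42.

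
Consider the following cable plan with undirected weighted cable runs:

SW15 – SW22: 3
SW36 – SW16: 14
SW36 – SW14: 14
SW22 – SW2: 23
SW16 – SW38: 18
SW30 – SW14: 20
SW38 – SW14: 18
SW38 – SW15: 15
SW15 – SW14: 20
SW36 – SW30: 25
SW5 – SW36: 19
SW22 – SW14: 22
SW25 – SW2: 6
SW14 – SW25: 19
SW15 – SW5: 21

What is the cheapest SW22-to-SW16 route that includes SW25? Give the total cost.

Shortest SW22→SW25: SW22 → SW2 → SW25 = 29
Best SW25 to SW16: SW25 → SW14 → SW36 → SW16 costing 47
Total via SW25: 29 + 47 = 76.

76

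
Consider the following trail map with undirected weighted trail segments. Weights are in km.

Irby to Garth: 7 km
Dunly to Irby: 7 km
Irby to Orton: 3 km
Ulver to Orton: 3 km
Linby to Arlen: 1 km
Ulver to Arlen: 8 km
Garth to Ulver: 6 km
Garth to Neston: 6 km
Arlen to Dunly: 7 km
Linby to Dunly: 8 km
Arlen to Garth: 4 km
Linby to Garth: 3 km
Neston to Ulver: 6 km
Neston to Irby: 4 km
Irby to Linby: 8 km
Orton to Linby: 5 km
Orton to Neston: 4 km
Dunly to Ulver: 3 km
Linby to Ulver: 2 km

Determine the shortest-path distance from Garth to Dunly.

8 km

Candidate routes:
Garth–Ulver–Dunly: 6+3 = 9
Garth–Linby–Ulver–Dunly: 3+2+3 = 8
Cheapest is Garth–Linby–Ulver–Dunly at 8 km.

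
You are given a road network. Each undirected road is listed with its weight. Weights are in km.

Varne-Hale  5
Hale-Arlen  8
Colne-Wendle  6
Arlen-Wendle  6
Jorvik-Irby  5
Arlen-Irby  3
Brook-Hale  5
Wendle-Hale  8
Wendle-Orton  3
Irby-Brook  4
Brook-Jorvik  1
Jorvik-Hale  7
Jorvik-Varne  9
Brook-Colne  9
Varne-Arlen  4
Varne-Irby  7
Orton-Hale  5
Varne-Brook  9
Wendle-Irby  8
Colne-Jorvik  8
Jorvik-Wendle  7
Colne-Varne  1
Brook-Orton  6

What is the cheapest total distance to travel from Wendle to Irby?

Running Dijkstra from Wendle:
Wendle: 0
Orton: 3  (via Wendle)
Arlen: 6  (via Wendle)
Colne: 6  (via Wendle)
Varne: 7  (via Colne)
Jorvik: 7  (via Wendle)
Irby: 8  (via Wendle)
Shortest route: Wendle → Irby = 8 km.

8 km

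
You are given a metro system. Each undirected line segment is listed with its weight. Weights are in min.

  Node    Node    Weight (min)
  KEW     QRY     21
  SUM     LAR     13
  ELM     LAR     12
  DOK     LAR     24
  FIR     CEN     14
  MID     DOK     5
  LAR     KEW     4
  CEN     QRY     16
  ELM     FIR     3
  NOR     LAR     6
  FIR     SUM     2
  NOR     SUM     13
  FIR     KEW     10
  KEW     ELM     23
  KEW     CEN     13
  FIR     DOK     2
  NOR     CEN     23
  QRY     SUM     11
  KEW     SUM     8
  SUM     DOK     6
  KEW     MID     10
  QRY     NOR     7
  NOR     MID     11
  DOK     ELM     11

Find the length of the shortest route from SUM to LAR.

Running Dijkstra from SUM:
SUM: 0
FIR: 2  (via SUM)
DOK: 4  (via FIR)
ELM: 5  (via FIR)
KEW: 8  (via SUM)
MID: 9  (via DOK)
QRY: 11  (via SUM)
LAR: 12  (via KEW)
Shortest route: SUM–KEW–LAR = 12 min.

12 min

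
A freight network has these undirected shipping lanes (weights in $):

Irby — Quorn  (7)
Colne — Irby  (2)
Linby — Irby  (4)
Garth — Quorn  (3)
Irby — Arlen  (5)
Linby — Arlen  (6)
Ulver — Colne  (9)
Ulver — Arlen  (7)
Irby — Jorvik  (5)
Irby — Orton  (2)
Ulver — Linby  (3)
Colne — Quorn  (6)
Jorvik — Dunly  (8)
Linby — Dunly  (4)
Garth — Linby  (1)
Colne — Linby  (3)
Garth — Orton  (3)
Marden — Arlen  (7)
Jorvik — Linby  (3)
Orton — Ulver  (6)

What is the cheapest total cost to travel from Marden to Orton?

Enumerating some paths:
Marden → Arlen → Irby → Orton: 7+5+2 = 14
Marden → Arlen → Linby → Garth → Orton: 7+6+1+3 = 17
The minimum is $14 via Marden → Arlen → Irby → Orton.

$14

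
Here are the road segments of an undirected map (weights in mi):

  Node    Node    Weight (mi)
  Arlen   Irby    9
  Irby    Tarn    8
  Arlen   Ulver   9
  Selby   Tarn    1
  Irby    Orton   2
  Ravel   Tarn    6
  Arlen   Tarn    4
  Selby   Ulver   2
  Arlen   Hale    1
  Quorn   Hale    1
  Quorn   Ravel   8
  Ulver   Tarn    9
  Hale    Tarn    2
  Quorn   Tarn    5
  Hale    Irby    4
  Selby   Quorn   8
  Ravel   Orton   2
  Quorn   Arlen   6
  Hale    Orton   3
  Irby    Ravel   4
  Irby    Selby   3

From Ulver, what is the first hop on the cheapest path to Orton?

Enumerating some paths:
Ulver–Selby–Tarn–Hale–Orton: 2+1+2+3 = 8
Ulver–Selby–Irby–Orton: 2+3+2 = 7
Ulver–Selby–Tarn–Arlen–Hale–Orton: 2+1+4+1+3 = 11
Ulver–Selby–Tarn–Ravel–Orton: 2+1+6+2 = 11
The minimum is 7 mi via Ulver–Selby–Irby–Orton.
So from Ulver the first move is to Selby.

Selby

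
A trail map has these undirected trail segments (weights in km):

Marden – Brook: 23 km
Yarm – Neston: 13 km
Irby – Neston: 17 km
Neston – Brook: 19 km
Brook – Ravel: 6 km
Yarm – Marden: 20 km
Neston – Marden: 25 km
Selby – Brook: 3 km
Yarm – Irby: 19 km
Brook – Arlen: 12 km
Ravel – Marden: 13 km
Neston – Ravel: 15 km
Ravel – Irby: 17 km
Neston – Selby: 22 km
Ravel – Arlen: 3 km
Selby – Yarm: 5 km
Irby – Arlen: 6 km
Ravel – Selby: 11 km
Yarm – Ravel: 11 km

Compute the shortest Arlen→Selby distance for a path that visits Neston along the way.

36 km

Best Arlen to Neston: Arlen → Ravel → Neston costing 18
Best Neston to Selby: Neston → Yarm → Selby costing 18
Total via Neston: 18 + 18 = 36 km.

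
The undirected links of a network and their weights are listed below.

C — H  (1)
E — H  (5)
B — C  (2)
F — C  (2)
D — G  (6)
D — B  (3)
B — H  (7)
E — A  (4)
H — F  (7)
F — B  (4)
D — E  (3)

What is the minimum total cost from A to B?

Compare a few routes:
A - E - H - C - B: 4+5+1+2 = 12
A - E - D - B: 4+3+3 = 10
A - E - H - B: 4+5+7 = 16
A - E - H - C - F - B: 4+5+1+2+4 = 16
The minimum is 10 via A - E - D - B.

10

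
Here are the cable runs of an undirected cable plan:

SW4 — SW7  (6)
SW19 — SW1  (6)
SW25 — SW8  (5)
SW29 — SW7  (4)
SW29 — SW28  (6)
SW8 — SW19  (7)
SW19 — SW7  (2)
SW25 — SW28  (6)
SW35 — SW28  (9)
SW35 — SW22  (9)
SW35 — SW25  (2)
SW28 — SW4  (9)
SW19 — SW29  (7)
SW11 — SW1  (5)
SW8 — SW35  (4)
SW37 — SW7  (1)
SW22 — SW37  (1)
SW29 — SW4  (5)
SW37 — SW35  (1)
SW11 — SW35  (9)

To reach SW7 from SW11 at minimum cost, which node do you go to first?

Compare a few routes:
SW11–SW35–SW37–SW7: 9+1+1 = 11
SW11–SW1–SW19–SW7: 5+6+2 = 13
Cheapest is SW11–SW35–SW37–SW7 at 11.
So from SW11 the first move is to SW35.

SW35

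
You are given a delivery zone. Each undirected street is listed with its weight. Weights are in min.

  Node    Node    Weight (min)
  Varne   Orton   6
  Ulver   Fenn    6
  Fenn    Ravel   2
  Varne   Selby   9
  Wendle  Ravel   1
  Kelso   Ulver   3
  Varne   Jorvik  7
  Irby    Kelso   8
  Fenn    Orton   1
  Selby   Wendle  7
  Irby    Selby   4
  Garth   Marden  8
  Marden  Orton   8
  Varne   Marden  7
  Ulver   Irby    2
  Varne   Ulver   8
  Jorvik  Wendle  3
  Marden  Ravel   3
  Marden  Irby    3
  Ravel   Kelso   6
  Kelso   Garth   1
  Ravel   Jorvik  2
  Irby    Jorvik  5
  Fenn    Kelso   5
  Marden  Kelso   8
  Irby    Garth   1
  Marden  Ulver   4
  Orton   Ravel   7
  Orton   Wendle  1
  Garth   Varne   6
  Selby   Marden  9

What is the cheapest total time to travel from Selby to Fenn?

Running Dijkstra from Selby:
Selby: 0
Irby: 4  (via Selby)
Garth: 5  (via Irby)
Ulver: 6  (via Irby)
Kelso: 6  (via Garth)
Marden: 7  (via Irby)
Wendle: 7  (via Selby)
Orton: 8  (via Wendle)
Ravel: 8  (via Wendle)
Jorvik: 9  (via Irby)
Varne: 9  (via Selby)
Fenn: 9  (via Orton)
Shortest route: Selby–Wendle–Orton–Fenn = 9 min.

9 min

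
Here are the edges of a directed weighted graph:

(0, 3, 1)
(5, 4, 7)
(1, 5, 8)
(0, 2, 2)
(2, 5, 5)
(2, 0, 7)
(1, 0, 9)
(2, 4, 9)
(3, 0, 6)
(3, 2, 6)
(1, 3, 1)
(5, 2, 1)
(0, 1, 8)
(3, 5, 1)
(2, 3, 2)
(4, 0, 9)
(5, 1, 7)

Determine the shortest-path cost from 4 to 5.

Shortest distances from 4:
4: 0
0: 9  (via 4)
3: 10  (via 0)
2: 11  (via 0)
5: 11  (via 3)
Shortest route: 4–0–3–5 = 11.

11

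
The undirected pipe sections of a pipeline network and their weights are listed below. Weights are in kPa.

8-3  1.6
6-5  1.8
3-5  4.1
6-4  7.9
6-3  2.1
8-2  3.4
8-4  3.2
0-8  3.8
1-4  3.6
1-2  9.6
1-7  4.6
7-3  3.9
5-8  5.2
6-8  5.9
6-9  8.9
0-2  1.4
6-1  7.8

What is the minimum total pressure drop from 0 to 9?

16.4 kPa

Candidate routes:
0 - 2 - 8 - 3 - 6 - 9: 1.4+3.4+1.6+2.1+8.9 = 17.4
0 - 8 - 3 - 6 - 9: 3.8+1.6+2.1+8.9 = 16.4
Cheapest is 0 - 8 - 3 - 6 - 9 at 16.4 kPa.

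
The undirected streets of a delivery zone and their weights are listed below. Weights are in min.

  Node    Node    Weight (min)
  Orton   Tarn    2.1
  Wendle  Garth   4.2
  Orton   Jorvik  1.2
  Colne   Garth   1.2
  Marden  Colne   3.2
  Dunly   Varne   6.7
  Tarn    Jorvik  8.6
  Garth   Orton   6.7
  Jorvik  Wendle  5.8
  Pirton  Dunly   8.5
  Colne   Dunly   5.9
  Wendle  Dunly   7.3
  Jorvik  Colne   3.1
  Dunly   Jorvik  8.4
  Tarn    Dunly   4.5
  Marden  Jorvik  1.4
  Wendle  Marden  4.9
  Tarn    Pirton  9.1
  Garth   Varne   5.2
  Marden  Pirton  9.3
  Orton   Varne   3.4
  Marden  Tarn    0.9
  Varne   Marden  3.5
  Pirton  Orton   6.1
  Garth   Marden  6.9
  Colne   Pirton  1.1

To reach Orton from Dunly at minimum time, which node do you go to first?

Candidate routes:
Dunly → Tarn → Orton: 4.5+2.1 = 6.6
Dunly → Tarn → Marden → Jorvik → Orton: 4.5+0.9+1.4+1.2 = 8
Dunly → Jorvik → Orton: 8.4+1.2 = 9.6
Cheapest is Dunly → Tarn → Orton at 6.6 min.
So from Dunly the first move is to Tarn.

Tarn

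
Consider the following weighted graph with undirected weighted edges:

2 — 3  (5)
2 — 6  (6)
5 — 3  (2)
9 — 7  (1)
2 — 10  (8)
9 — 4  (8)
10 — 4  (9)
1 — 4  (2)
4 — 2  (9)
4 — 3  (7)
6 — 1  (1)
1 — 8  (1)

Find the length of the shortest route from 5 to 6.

12

Shortest distances from 5:
5: 0
3: 2  (via 5)
2: 7  (via 3)
4: 9  (via 3)
1: 11  (via 4)
6: 12  (via 1)
Shortest route: 5 → 3 → 4 → 1 → 6 = 12.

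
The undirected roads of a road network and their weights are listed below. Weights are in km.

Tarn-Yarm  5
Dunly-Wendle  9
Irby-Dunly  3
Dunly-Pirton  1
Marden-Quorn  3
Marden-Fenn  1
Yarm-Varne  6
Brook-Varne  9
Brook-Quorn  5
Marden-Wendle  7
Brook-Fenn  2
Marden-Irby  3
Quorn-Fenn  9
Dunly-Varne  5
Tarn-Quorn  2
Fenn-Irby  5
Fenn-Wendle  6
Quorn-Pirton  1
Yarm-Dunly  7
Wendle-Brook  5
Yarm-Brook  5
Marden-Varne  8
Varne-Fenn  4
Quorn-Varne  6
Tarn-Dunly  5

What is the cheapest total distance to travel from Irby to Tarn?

Shortest distances from Irby:
Irby: 0
Marden: 3  (via Irby)
Dunly: 3  (via Irby)
Pirton: 4  (via Dunly)
Fenn: 4  (via Marden)
Quorn: 5  (via Pirton)
Brook: 6  (via Fenn)
Tarn: 7  (via Quorn)
Shortest route: Irby–Dunly–Pirton–Quorn–Tarn = 7 km.

7 km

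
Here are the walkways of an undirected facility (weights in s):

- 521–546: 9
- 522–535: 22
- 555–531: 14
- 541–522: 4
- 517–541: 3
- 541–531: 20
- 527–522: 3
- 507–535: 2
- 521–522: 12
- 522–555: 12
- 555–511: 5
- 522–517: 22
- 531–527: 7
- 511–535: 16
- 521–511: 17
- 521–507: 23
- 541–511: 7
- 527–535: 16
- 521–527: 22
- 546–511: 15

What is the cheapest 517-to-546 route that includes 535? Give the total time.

57 s

Shortest 517→535: 517 → 541 → 522 → 527 → 535 = 26
Shortest 535→546: 535 → 511 → 546 = 31
Total via 535: 26 + 31 = 57 s.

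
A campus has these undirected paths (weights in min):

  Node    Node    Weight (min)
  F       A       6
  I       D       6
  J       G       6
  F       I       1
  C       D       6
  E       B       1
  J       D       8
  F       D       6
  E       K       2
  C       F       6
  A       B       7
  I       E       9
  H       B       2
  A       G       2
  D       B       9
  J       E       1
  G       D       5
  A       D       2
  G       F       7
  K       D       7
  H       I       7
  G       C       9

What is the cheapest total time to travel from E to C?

Shortest distances from E:
E: 0
B: 1  (via E)
J: 1  (via E)
K: 2  (via E)
H: 3  (via B)
G: 7  (via J)
A: 8  (via B)
D: 9  (via J)
I: 9  (via E)
F: 10  (via I)
C: 15  (via D)
Shortest route: E → J → D → C = 15 min.

15 min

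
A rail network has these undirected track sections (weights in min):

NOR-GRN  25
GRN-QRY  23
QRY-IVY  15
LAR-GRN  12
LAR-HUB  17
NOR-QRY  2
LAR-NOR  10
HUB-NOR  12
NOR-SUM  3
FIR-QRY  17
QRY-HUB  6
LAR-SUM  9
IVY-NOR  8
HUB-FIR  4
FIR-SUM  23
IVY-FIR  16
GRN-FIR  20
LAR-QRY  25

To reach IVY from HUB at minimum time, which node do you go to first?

Compare a few routes:
HUB - QRY - NOR - IVY: 6+2+8 = 16
HUB - NOR - IVY: 12+8 = 20
Cheapest is HUB - QRY - NOR - IVY at 16 min.
So from HUB the first move is to QRY.

QRY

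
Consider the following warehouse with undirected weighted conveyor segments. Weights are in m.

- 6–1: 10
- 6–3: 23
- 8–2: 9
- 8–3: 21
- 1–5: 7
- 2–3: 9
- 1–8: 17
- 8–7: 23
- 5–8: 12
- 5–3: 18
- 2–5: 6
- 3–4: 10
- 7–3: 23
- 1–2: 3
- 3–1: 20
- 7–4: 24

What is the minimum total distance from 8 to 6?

22 m

Candidate routes:
8 - 5 - 1 - 6: 12+7+10 = 29
8 - 1 - 6: 17+10 = 27
8 - 2 - 1 - 6: 9+3+10 = 22
Cheapest is 8 - 2 - 1 - 6 at 22 m.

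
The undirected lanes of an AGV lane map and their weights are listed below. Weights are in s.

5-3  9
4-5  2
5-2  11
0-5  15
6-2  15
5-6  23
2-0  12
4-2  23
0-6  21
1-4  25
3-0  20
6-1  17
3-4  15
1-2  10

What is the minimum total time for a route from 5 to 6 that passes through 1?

Best 5 to 1: 5–2–1 costing 21
Shortest 1→6: 1–6 = 17
Total via 1: 21 + 17 = 38 s.

38 s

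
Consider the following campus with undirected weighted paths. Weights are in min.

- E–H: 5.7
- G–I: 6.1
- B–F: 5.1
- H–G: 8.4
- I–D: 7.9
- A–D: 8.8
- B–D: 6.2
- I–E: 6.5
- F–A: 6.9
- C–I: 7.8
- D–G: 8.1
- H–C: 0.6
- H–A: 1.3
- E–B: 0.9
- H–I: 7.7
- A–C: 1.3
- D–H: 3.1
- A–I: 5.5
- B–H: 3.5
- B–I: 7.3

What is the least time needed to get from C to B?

4.1 min

Settle nodes by increasing distance from C:
C: 0
H: 0.6  (via C)
A: 1.3  (via C)
D: 3.7  (via H)
B: 4.1  (via H)
Shortest route: C → H → B = 4.1 min.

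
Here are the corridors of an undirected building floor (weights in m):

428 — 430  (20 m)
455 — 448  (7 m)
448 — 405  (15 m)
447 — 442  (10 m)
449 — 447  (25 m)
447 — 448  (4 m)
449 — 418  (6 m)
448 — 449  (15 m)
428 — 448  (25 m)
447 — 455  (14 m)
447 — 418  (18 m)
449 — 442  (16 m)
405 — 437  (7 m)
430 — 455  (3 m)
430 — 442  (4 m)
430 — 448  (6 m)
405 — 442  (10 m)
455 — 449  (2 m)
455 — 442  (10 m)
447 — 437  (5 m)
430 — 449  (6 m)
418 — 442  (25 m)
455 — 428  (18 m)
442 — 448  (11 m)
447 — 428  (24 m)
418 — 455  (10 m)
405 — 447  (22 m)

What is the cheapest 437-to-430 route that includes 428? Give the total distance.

49 m

Shortest 437→428: 437 → 447 → 428 = 29
Shortest 428→430: 428 → 430 = 20
Total via 428: 29 + 20 = 49 m.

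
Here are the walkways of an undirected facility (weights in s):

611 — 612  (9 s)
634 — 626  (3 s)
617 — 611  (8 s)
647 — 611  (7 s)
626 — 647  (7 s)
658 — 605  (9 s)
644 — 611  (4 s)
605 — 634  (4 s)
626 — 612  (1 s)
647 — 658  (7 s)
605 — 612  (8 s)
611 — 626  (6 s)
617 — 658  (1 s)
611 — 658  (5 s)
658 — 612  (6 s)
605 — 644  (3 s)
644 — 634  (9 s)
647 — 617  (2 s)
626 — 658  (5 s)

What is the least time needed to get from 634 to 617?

9 s

Shortest distances from 634:
634: 0
626: 3  (via 634)
612: 4  (via 626)
605: 4  (via 634)
644: 7  (via 605)
658: 8  (via 626)
611: 9  (via 626)
617: 9  (via 658)
Shortest route: 634 → 626 → 658 → 617 = 9 s.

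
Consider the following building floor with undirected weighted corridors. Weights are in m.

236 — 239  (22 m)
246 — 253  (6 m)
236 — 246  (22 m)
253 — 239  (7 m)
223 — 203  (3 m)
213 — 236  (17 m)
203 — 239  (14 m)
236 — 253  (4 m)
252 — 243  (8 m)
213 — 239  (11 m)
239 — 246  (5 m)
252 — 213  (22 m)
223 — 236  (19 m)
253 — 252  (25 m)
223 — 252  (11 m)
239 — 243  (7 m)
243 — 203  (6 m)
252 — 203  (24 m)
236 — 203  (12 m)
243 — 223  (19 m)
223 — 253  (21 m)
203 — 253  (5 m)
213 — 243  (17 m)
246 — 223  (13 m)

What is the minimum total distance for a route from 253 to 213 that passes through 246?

Shortest 253→246: 253–246 = 6
Best 246 to 213: 246–239–213 costing 16
Total via 246: 6 + 16 = 22 m.

22 m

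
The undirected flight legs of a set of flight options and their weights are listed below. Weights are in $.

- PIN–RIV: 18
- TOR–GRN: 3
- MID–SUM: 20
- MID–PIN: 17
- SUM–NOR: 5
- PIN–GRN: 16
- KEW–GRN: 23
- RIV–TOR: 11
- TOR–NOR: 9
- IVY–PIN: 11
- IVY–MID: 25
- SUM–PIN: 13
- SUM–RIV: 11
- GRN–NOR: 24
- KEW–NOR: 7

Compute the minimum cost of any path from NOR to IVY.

$29

Shortest distances from NOR:
NOR: 0
SUM: 5  (via NOR)
KEW: 7  (via NOR)
TOR: 9  (via NOR)
GRN: 12  (via TOR)
RIV: 16  (via SUM)
PIN: 18  (via SUM)
MID: 25  (via SUM)
IVY: 29  (via PIN)
Shortest route: NOR → SUM → PIN → IVY = $29.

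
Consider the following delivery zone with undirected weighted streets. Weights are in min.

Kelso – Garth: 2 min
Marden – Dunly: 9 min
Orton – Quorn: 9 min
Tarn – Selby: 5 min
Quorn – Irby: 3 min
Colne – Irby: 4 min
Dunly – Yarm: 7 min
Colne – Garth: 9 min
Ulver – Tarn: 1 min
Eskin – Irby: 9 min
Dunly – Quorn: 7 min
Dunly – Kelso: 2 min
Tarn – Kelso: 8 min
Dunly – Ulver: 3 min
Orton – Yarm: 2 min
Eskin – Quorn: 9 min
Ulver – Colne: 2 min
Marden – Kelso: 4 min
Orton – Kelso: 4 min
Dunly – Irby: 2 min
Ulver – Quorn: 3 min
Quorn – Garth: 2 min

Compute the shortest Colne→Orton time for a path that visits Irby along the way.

Best Colne to Irby: Colne → Irby costing 4
Best Irby to Orton: Irby → Dunly → Kelso → Orton costing 8
Total via Irby: 4 + 8 = 12 min.

12 min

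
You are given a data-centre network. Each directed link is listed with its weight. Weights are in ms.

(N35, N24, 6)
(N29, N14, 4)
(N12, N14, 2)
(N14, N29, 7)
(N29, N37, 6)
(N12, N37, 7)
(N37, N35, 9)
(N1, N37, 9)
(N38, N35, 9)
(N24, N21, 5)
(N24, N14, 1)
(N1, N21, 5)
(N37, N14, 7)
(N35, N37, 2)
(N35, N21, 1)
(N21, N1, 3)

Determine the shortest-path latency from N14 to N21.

Candidate routes:
N14 → N29 → N37 → N35 → N21: 7+6+9+1 = 23
N14 → N29 → N37 → N35 → N24 → N21: 7+6+9+6+5 = 33
The minimum is 23 ms via N14 → N29 → N37 → N35 → N21.

23 ms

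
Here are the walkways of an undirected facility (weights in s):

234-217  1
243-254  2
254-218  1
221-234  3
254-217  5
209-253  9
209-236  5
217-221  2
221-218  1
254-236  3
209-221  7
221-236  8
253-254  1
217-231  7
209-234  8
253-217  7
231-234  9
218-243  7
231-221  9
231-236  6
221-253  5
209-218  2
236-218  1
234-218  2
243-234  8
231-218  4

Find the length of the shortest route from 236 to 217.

4 s

Candidate routes:
236 - 218 - 221 - 217: 1+1+2 = 4
236 - 218 - 221 - 234 - 217: 1+1+3+1 = 6
Cheapest is 236 - 218 - 221 - 217 at 4 s.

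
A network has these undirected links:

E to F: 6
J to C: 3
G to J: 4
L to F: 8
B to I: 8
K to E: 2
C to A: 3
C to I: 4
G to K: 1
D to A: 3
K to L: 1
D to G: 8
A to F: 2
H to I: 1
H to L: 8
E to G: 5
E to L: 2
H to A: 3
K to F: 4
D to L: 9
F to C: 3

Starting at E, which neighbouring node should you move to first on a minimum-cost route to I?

L

Compare a few routes:
E - K - F - A - H - I: 2+4+2+3+1 = 12
E - F - A - H - I: 6+2+3+1 = 12
E - K - L - H - I: 2+1+8+1 = 12
E - L - H - I: 2+8+1 = 11
The minimum is 11 via E - L - H - I.
So from E the first move is to L.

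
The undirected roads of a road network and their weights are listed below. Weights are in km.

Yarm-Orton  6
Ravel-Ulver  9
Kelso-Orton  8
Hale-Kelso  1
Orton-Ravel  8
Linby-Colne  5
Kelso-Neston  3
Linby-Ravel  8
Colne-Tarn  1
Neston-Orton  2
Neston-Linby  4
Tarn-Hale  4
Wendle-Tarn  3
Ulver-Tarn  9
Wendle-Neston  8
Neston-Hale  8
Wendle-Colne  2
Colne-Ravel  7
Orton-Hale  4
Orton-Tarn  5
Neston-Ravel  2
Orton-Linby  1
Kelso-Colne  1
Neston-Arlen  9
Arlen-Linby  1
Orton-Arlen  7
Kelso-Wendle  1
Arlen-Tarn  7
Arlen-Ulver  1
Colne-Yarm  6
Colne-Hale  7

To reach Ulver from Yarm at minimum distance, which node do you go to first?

Enumerating some paths:
Yarm - Colne - Linby - Arlen - Ulver: 6+5+1+1 = 13
Yarm - Orton - Linby - Arlen - Ulver: 6+1+1+1 = 9
Cheapest is Yarm - Orton - Linby - Arlen - Ulver at 9 km.
So from Yarm the first move is to Orton.

Orton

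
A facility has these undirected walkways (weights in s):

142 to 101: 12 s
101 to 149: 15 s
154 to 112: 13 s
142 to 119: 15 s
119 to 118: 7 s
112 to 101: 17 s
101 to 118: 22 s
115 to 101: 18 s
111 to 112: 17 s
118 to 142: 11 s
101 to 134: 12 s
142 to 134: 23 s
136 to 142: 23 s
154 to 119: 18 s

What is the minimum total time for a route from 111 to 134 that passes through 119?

86 s

Best 111 to 119: 111–112–154–119 costing 48
Best 119 to 134: 119–142–134 costing 38
Total via 119: 48 + 38 = 86 s.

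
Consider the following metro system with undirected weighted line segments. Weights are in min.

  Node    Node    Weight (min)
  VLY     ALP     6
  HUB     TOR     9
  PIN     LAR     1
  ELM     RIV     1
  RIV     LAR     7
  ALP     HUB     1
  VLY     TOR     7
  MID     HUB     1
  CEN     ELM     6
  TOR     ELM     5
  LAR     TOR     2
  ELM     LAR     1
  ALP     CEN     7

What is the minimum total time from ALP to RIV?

Enumerating some paths:
ALP–HUB–TOR–ELM–RIV: 1+9+5+1 = 16
ALP–VLY–TOR–LAR–ELM–RIV: 6+7+2+1+1 = 17
ALP–HUB–TOR–LAR–RIV: 1+9+2+7 = 19
ALP–CEN–ELM–RIV: 7+6+1 = 14
The minimum is 14 min via ALP–CEN–ELM–RIV.

14 min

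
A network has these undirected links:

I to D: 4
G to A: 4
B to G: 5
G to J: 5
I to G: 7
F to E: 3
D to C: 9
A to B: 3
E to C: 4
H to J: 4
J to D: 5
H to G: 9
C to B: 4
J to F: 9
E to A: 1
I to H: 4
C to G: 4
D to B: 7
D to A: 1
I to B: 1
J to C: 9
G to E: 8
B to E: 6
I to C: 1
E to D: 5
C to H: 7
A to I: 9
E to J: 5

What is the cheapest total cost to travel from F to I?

Settle nodes by increasing distance from F:
F: 0
E: 3  (via F)
A: 4  (via E)
D: 5  (via A)
B: 7  (via A)
C: 7  (via E)
G: 8  (via A)
I: 8  (via B)
Shortest route: F → E → A → B → I = 8.

8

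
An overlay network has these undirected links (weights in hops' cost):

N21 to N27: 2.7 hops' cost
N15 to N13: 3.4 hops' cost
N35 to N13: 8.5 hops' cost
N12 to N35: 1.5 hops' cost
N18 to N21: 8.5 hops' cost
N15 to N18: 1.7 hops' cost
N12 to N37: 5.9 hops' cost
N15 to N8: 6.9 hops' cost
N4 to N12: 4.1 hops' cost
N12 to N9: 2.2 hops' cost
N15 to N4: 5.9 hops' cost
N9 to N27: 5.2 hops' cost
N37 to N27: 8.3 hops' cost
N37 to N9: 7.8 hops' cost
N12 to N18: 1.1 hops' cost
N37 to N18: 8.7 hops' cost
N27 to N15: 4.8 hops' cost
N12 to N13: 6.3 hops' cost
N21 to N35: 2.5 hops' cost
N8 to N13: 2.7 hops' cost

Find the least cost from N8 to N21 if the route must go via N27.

Best N8 to N27: N8 → N13 → N15 → N27 costing 10.9
Best N27 to N21: N27 → N21 costing 2.7
Total via N27: 10.9 + 2.7 = 13.6 hops' cost.

13.6 hops' cost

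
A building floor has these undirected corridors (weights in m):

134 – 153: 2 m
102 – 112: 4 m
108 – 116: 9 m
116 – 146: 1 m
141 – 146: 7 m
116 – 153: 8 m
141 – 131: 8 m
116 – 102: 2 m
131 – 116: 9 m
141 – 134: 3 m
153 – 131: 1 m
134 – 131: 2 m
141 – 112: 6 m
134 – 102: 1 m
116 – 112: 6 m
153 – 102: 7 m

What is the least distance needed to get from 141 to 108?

Enumerating some paths:
141–112–102–116–108: 6+4+2+9 = 21
141–146–116–108: 7+1+9 = 17
141–112–116–108: 6+6+9 = 21
141–134–102–116–108: 3+1+2+9 = 15
Cheapest is 141–134–102–116–108 at 15 m.

15 m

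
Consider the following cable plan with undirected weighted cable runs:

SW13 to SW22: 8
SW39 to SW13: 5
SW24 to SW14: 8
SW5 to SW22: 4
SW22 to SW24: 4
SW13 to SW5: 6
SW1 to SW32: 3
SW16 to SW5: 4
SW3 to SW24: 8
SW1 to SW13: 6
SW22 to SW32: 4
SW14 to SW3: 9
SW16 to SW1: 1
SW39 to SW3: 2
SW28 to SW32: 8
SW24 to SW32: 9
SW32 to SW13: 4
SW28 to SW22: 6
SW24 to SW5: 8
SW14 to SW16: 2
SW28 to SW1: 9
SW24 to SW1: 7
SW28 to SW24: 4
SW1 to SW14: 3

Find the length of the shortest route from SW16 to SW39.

Candidate routes:
SW16 → SW1 → SW13 → SW39: 1+6+5 = 12
SW16 → SW14 → SW3 → SW39: 2+9+2 = 13
SW16 → SW1 → SW32 → SW13 → SW39: 1+3+4+5 = 13
Cheapest is SW16 → SW1 → SW13 → SW39 at 12.

12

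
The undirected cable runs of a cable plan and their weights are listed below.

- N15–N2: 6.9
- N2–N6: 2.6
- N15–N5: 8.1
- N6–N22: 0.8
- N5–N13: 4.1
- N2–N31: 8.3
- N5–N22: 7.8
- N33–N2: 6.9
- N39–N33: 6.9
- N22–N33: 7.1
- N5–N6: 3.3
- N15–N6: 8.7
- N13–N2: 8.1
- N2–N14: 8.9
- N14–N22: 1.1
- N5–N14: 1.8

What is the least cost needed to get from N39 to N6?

14.8

Settle nodes by increasing distance from N39:
N39: 0
N33: 6.9  (via N39)
N2: 13.8  (via N33)
N22: 14  (via N33)
N6: 14.8  (via N22)
Shortest route: N39–N33–N22–N6 = 14.8.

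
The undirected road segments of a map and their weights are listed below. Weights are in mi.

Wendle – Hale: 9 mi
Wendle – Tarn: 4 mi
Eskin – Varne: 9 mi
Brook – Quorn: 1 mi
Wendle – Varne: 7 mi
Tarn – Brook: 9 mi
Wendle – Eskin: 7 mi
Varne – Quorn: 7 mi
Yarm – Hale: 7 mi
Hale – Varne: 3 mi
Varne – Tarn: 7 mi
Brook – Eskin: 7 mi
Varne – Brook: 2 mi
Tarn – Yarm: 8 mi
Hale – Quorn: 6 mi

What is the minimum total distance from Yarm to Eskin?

19 mi

Compare a few routes:
Yarm–Hale–Varne–Eskin: 7+3+9 = 19
Yarm–Hale–Wendle–Eskin: 7+9+7 = 23
Yarm–Hale–Quorn–Brook–Eskin: 7+6+1+7 = 21
The minimum is 19 mi via Yarm–Hale–Varne–Eskin.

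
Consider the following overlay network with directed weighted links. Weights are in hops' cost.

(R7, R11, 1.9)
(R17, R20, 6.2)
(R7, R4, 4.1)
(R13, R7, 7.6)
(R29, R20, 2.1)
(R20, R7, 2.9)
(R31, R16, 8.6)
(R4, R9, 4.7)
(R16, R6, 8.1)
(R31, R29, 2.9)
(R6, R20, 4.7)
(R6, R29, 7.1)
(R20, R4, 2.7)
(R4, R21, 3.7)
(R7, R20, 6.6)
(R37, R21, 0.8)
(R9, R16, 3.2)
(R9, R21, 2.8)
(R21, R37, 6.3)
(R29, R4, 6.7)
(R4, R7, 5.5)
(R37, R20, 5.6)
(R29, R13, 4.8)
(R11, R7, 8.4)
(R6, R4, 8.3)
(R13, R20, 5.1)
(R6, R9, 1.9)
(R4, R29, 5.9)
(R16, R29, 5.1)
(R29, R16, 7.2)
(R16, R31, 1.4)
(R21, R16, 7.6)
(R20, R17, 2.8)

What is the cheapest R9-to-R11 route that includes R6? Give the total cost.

20.8 hops' cost

Best R9 to R6: R9 → R16 → R6 costing 11.3
Best R6 to R11: R6 → R20 → R7 → R11 costing 9.5
Total via R6: 11.3 + 9.5 = 20.8 hops' cost.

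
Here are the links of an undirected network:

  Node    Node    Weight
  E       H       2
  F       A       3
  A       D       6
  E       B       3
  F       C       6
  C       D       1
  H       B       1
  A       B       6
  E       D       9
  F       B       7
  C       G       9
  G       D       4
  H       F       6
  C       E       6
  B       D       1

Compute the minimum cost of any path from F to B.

Shortest distances from F:
F: 0
A: 3  (via F)
C: 6  (via F)
H: 6  (via F)
B: 7  (via F)
Shortest route: F → B = 7.

7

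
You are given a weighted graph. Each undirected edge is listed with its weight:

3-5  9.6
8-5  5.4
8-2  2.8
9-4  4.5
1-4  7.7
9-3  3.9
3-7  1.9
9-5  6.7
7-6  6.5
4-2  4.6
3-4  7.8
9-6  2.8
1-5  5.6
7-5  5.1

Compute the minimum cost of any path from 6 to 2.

Running Dijkstra from 6:
6: 0
9: 2.8  (via 6)
7: 6.5  (via 6)
3: 6.7  (via 9)
4: 7.3  (via 9)
5: 9.5  (via 9)
2: 11.9  (via 4)
Shortest route: 6 → 9 → 4 → 2 = 11.9.

11.9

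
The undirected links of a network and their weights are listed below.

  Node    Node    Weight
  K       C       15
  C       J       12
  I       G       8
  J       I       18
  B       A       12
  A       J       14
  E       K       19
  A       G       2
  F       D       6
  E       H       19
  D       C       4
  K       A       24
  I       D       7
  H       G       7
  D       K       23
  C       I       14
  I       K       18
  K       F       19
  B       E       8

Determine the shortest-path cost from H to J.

Candidate routes:
H - G - I - C - J: 7+8+14+12 = 41
H - G - A - J: 7+2+14 = 23
H - G - I - J: 7+8+18 = 33
H - G - I - D - C - J: 7+8+7+4+12 = 38
Cheapest is H - G - A - J at 23.

23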